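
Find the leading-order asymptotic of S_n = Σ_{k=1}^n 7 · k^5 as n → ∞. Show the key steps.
S_n ~ 7 · n^6 / 6

By integral comparison (Euler-Maclaurin), Σ_{k=1}^n 7 · k^5 = 7 · ∫_0^n x^5 dx + O(n^5) = 7 · n^6/6 + O(n^5). (Equivalently, Faulhaber's formula gives the same leading term.)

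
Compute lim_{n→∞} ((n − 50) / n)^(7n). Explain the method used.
lim = e^(−350)

Rewrite as (1 − 50/n)^(7n). By the standard limit (1 + x/n)^n → e^x, we have (1 − 50/n)^n → e^(−50), and raising to the 7th power gives e^(−350).
More precisely, ln[(1 − 50/n)^(7n)] = 7n · ln(1 − 50/n) = 7n · (-50/n + O(1/n^2)) = -350 + O(1/n) → -350.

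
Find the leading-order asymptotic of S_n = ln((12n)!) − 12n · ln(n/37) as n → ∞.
S_n ~ 12n · (ln 444 − 1) + O(ln n)

Stirling: ln((12n)!) = 12n ln(12n) − 12n + O(ln n).
  S_n = 12n ln(12n) − 12n − 12n ln(n/37) + O(ln n)
      = 12n ln(12n) − 12n ln n + 12n ln 37 − 12n + O(ln n)
      = 12n ln 12 + 12n ln 37 − 12n + O(ln n)
      = 12n (ln 444 − 1) + O(ln n).
Numerically ln(444) − 1 ≈ 5.0958.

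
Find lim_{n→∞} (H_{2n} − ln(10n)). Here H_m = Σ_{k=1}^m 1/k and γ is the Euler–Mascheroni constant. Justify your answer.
lim = −ln 5 + γ

By Euler-Maclaurin, H_m = ln m + γ + O(1/m). So
  H_{2n} − ln(10n) = ln(2n) + γ − ln(10n) + O(1/n)
                       = ln(2/10) + γ + O(1/n).
Hence the limit is ln(2/10) + γ (= −ln 5).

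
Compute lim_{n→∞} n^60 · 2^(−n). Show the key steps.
lim = 0

Exponentials with base > 1 dominate every fixed polynomial: for any fixed c, n^c / 2^n → 0 as n → ∞ (e.g. by the ratio test, or by writing 2^n = e^(n ln 2) and noting e^(n ln 2) / n^c → ∞). Hence n^60 · 2^(−n) = n^60 / 2^n → 0.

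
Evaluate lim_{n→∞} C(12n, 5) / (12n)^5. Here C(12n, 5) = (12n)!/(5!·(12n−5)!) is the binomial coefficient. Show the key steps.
lim = 1/5! = 1/120

With N = 12n → ∞: C(N, 5) / N^5 = [N(N−1)…(N−4)] / (5! · N^5) = (1/5!) · 1 · (1 − 1/(12n)) · (1 − 2/(12n)) · (1 − 3/(12n)) · (1 − 4/(12n)). Each factor → 1 as N → ∞, so the limit is 1/5! = 1/120.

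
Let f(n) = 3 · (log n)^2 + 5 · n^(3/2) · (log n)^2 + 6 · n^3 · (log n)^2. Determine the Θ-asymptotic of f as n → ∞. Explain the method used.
f(n) ∈ Θ(n^3 · (log n)^2)

Compare the terms by growth order. For large n, n^a · (log n)^b dominates n^a' · (log n)^b' iff a > a', or (a = a' and b > b'). Ranking the 3 terms shows the dominant one is 6 · n^3 · (log n)^2. Hence f(n) ∈ Θ(n^3 · (log n)^2).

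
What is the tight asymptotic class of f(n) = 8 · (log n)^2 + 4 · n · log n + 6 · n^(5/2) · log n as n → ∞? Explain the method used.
f(n) ∈ Θ(n^(5/2) · log n)

Compare the terms by growth order. For large n, n^a · (log n)^b dominates n^a' · (log n)^b' iff a > a', or (a = a' and b > b'). Ranking the 3 terms shows the dominant one is 6 · n^(5/2) · log n. Hence f(n) ∈ Θ(n^(5/2) · log n).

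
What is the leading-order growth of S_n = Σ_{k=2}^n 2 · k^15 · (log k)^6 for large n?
S_n ~ n^16 · (log n)^6 / 8

By integral comparison, S_n = ∫_1^n 2 · x^15 · (log x)^6 dx + O(n^15 · (log n)^6). For the integral, the leading term of ∫_1^n x^15 (log x)^6 dx is n^16/16 · (log n)^6 (by repeated integration by parts; each step lowers the log-exponent and produces a relatively O(1/log n) correction). Hence S_n ~ n^16 · (log n)^6 / 8.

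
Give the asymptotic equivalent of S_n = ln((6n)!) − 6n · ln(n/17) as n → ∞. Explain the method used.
S_n ~ 6n · (ln 102 − 1) + O(ln n)

Stirling: ln((6n)!) = 6n ln(6n) − 6n + O(ln n).
  S_n = 6n ln(6n) − 6n − 6n ln(n/17) + O(ln n)
      = 6n ln(6n) − 6n ln n + 6n ln 17 − 6n + O(ln n)
      = 6n ln 6 + 6n ln 17 − 6n + O(ln n)
      = 6n (ln 102 − 1) + O(ln n).
Numerically ln(102) − 1 ≈ 3.6250.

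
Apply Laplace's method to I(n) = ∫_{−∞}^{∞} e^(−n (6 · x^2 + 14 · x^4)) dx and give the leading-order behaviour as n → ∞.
I(n) ~ sqrt(π/(6n))

φ(x) = 6 · x^2 + 14 · x^4 has its unique global minimum at x* = 0 (since φ'(x) = 12x + 56x^3 = 0 only at x = 0 for real x with both coefficients positive, and φ → ∞ as |x| → ∞). At x* = 0, φ(0) = 0 and φ''(0) = 12. Laplace's method then gives
  I(n) ~ sqrt(2π / (n · φ''(0))) · e^(−n φ(0)) = sqrt(2π / (12n)) = sqrt(π/(6n)).
The 14 · x^4 term contributes only at subleading order (an O(1/n) relative correction).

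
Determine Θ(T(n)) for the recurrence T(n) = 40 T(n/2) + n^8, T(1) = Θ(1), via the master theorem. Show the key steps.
T(n) = Θ(n^8)

log_2 40 ≈ 5.322. f(n) = n^8 dominates n^(log_2 40) since 8 > 5.322, and the regularity condition a·f(n/b) = 40·(n/2)^8 = (40/256)·n^8 ≤ c·f(n) holds with c = 40/256 ≈ 0.156 < 1. So this is Case 3: T(n) = Θ(f(n)) = Θ(n^8).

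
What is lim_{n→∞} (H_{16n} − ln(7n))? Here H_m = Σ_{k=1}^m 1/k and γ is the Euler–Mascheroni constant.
lim = ln(16/7) + γ

By Euler-Maclaurin, H_m = ln m + γ + O(1/m). So
  H_{16n} − ln(7n) = ln(16n) + γ − ln(7n) + O(1/n)
                       = ln(16/7) + γ + O(1/n).
Hence the limit is ln(16/7) + γ.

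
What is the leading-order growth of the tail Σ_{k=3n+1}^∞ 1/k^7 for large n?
Σ_{k>3n} 1/k^7 ~ 1/(6 · (3n)^6)

Compare to the integral: ∫_{3n}^∞ x^(−7) dx = [−x^(−6)/6]_{3n}^∞ = 1/((7−1)·(3n)^6). Euler-Maclaurin then gives
  Σ_{k>3n} 1/k^7 = ∫_{3n}^∞ dx/x^7 − 1/(2·(3n)^7) + O(1/(3n)^8).
(Equivalently this is ζ(7) − Σ_{k≤3n} 1/k^7.)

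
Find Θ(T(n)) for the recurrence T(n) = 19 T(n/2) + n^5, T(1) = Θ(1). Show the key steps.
T(n) = Θ(n^5)

log_2 19 ≈ 4.248. f(n) = n^5 dominates n^(log_2 19) since 5 > 4.248, and the regularity condition a·f(n/b) = 19·(n/2)^5 = (19/32)·n^5 ≤ c·f(n) holds with c = 19/32 ≈ 0.594 < 1. So this is Case 3: T(n) = Θ(f(n)) = Θ(n^5).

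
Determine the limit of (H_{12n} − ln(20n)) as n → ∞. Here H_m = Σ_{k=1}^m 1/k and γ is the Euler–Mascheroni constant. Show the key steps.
lim = ln(3/5) + γ

By Euler-Maclaurin, H_m = ln m + γ + O(1/m). So
  H_{12n} − ln(20n) = ln(12n) + γ − ln(20n) + O(1/n)
                       = ln(12/20) + γ + O(1/n).
Hence the limit is ln(12/20) + γ (= ln(3/5)).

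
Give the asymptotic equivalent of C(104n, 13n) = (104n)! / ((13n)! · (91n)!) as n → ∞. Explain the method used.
C(104n, 13n) ~ (16777216/823543)^(13n) · sqrt(4/(7π·13n))

Write N = 13n. Apply Stirling to each factorial:
  (8N)! ~ sqrt(2π·8N) · (8N/e)^(8N),
  N! ~ sqrt(2π N) · (N/e)^N,
  (7N)! ~ sqrt(2π·7N) · (7N/e)^(7N).
The exponential factors combine to (8N)^(8N) / (N^N · (7N)^(7N)) = 8^(8N)/7^(7N) = (8^8/7^7)^N = (16777216/823543)^N.
The square-root prefactors combine to sqrt(2π·8N) / (sqrt(2π N)·sqrt(2π·7N)) = sqrt(8 / (2π·7·N)) = sqrt(4/(7π·13n)).
Substituting N = 13n: C(104n, 13n) ~ (16777216/823543)^(13n) · sqrt(4/(7π·13n)).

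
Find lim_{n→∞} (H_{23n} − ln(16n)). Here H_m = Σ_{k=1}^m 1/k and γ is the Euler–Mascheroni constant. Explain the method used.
lim = ln(23/16) + γ

By Euler-Maclaurin, H_m = ln m + γ + O(1/m). So
  H_{23n} − ln(16n) = ln(23n) + γ − ln(16n) + O(1/n)
                       = ln(23/16) + γ + O(1/n).
Hence the limit is ln(23/16) + γ.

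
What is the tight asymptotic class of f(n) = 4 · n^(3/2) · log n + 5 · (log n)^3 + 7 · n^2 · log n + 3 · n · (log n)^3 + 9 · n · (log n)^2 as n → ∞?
f(n) ∈ Θ(n^2 · log n)

Compare the terms by growth order. For large n, n^a · (log n)^b dominates n^a' · (log n)^b' iff a > a', or (a = a' and b > b'). Ranking the 5 terms shows the dominant one is 7 · n^2 · log n. Hence f(n) ∈ Θ(n^2 · log n).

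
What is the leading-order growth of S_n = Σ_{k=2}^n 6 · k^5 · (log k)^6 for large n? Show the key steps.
S_n ~ n^6 · (log n)^6

By integral comparison, S_n = ∫_1^n 6 · x^5 · (log x)^6 dx + O(n^5 · (log n)^6). For the integral, the leading term of ∫_1^n x^5 (log x)^6 dx is n^6/6 · (log n)^6 (by repeated integration by parts; each step lowers the log-exponent and produces a relatively O(1/log n) correction). Hence S_n ~ n^6 · (log n)^6.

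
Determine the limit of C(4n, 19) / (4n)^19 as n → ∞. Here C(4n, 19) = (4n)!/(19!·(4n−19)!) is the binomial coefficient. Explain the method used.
lim = 1/19! = 1/121645100408832000

With N = 4n → ∞: C(N, 19) / N^19 = [N(N−1)…(N−18)] / (19! · N^19) = (1/19!) · 1 · (1 − 1/(4n)) · … · (1 − 18/(4n)). Each factor → 1 as N → ∞, so the limit is 1/19! = 1/121645100408832000.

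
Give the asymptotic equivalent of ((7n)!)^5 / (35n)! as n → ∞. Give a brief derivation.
((7n)!)^5/(35n)! ~ ((2π·7n)^(4/2) / sqrt(5)) · 5^(−5·7n)  →  0

Write N = 7n. Stirling: N! ~ sqrt(2π N)(N/e)^N and (5N)! ~ sqrt(2π·5N)·(5N/e)^(5N).
  (N!)^5/(5N)! ~ (2π N)^(5/2) (N/e)^(5N) / [sqrt(2π·5N) (5N/e)^(5N)]
     = (2π N)^(5/2) / sqrt(2π·5N) · (N/(5N))^(5N)
     = (2π N)^((5−1)/2) / sqrt(5) · 5^(−5N).
Since 5^5 > 1, the factor 5^(−5N) decays exponentially, so the ratio → 0. Substituting N = 7n gives the stated form.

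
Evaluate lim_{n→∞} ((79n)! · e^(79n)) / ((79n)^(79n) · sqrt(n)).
lim = sqrt(2π·79)

Stirling: (79n)! ~ sqrt(2π·79n) · (79n/e)^(79n). Hence
  (79n)! · e^(79n) / (79n)^(79n) ~ sqrt(2π·79n).
Dividing by sqrt(n): sqrt(2π·79n) / sqrt(n) = sqrt(2π·79) · n^((1−1)/2), so the limit is sqrt(2π·79).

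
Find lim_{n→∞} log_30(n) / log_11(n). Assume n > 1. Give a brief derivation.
lim = ln(11) / ln(30) = log_30(11)

Change of base: log_30(n) = ln n / ln 30 and log_11(n) = ln n / ln 11. The ratio is (ln n / ln 30) · (ln 11 / ln n) = ln 11 / ln 30, a constant independent of n. So the limit is ln 11 / ln 30 = log_30(11).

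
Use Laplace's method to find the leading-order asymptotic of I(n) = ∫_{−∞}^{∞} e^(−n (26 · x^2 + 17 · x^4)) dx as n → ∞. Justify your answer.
I(n) ~ sqrt(π/(26n))

φ(x) = 26 · x^2 + 17 · x^4 has its unique global minimum at x* = 0 (since φ'(x) = 52x + 68x^3 = 0 only at x = 0 for real x with both coefficients positive, and φ → ∞ as |x| → ∞). At x* = 0, φ(0) = 0 and φ''(0) = 52. Laplace's method then gives
  I(n) ~ sqrt(2π / (n · φ''(0))) · e^(−n φ(0)) = sqrt(2π / (52n)) = sqrt(π/(26n)).
The 17 · x^4 term contributes only at subleading order (an O(1/n) relative correction).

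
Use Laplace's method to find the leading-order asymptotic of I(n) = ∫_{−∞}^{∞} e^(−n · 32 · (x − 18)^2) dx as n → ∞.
I(n) = sqrt(π/(32n))

Here φ(x) = 32 · (x − 18)^2 has its unique minimum at x* = 18 with φ(x*) = 0 and φ''(x*) = 64. Laplace's method gives
  I(n) ~ e^(−n φ(x*)) · sqrt(2π / (n · φ''(x*))) = sqrt(2π / (64n)) = sqrt(π/(32n)).
This is exact: substituting u = (x − 18)·sqrt(32n) gives I(n) = (1/sqrt(32n)) ∫_{−∞}^{∞} e^(−u^2) du = sqrt(π/(32n)).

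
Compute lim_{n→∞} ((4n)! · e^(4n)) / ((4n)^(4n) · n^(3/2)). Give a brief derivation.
lim = 0

Stirling: (4n)! ~ sqrt(2π·4n) · (4n/e)^(4n). Hence
  (4n)! · e^(4n) / (4n)^(4n) ~ sqrt(2π·4n).
Dividing by n^(3/2): sqrt(2π·4n) / n^(3/2) = sqrt(2π·4) · n^((1−3)/2), so the expression behaves like sqrt(2π·4) · n^((1−3)/2) → 0.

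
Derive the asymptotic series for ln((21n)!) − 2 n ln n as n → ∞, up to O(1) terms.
ln((21n)!) − 2 n ln n = 19 n ln n + 21(ln 21 − 1) n + (1/2) ln(2π·21n) + O(1/n)

Stirling: ln((21n)!) = 21n ln(21n) − 21n + (1/2) ln(2π·21n) + O(1/n).
Expand 21n ln(21n) = 21n (ln n + ln 21) = 21n ln n + 21n ln 21.
Subtract 2n ln n: leading term is (21 − 2) n ln n = 19 n ln n. The next term is 21n ln 21 − 21n = 21(ln 21 − 1) n. Then the (1/2) ln(2π·21n) correction.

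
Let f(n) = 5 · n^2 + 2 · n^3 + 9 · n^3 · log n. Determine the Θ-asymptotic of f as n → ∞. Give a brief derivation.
f(n) ∈ Θ(n^3 · log n)

Compare the terms by growth order. For large n, n^a · (log n)^b dominates n^a' · (log n)^b' iff a > a', or (a = a' and b > b'). Ranking the 3 terms shows the dominant one is 9 · n^3 · log n. Hence f(n) ∈ Θ(n^3 · log n).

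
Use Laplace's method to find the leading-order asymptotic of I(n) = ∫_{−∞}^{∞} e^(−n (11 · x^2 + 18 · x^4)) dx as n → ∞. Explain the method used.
I(n) ~ sqrt(π/(11n))

φ(x) = 11 · x^2 + 18 · x^4 has its unique global minimum at x* = 0 (since φ'(x) = 22x + 72x^3 = 0 only at x = 0 for real x with both coefficients positive, and φ → ∞ as |x| → ∞). At x* = 0, φ(0) = 0 and φ''(0) = 22. Laplace's method then gives
  I(n) ~ sqrt(2π / (n · φ''(0))) · e^(−n φ(0)) = sqrt(2π / (22n)) = sqrt(π/(11n)).
The 18 · x^4 term contributes only at subleading order (an O(1/n) relative correction).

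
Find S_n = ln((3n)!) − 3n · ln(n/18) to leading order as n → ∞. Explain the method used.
S_n ~ 3n · (ln 54 − 1) + O(ln n)

Stirling: ln((3n)!) = 3n ln(3n) − 3n + O(ln n).
  S_n = 3n ln(3n) − 3n − 3n ln(n/18) + O(ln n)
      = 3n ln(3n) − 3n ln n + 3n ln 18 − 3n + O(ln n)
      = 3n ln 3 + 3n ln 18 − 3n + O(ln n)
      = 3n (ln 54 − 1) + O(ln n).
Numerically ln(54) − 1 ≈ 2.9890.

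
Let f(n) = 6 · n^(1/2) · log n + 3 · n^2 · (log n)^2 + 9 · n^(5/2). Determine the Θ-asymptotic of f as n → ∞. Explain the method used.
f(n) ∈ Θ(n^(5/2))

Compare the terms by growth order. For large n, n^a · (log n)^b dominates n^a' · (log n)^b' iff a > a', or (a = a' and b > b'). Ranking the 3 terms shows the dominant one is 9 · n^(5/2). Hence f(n) ∈ Θ(n^(5/2)).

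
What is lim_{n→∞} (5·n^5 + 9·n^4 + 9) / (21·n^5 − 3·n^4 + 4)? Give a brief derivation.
lim = 5/21

For large n the leading n^5 terms dominate both numerator and denominator. Dividing top and bottom by n^5, every other term tends to 0, leaving 5/21.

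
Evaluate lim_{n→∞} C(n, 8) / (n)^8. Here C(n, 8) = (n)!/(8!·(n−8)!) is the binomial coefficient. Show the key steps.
lim = 1/8! = 1/40320

With N = n → ∞: C(N, 8) / N^8 = [N(N−1)…(N−7)] / (8! · N^8) = (1/8!) · 1 · (1 − 1/n) · … · (1 − 7/n). Each factor → 1 as N → ∞, so the limit is 1/8! = 1/40320.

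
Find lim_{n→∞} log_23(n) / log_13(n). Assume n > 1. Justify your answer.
lim = ln(13) / ln(23) = log_23(13)

Change of base: log_23(n) = ln n / ln 23 and log_13(n) = ln n / ln 13. The ratio is (ln n / ln 23) · (ln 13 / ln n) = ln 13 / ln 23, a constant independent of n. So the limit is ln 13 / ln 23 = log_23(13).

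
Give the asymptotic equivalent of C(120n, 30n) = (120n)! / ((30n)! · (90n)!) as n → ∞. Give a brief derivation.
C(120n, 30n) ~ (256/27)^(30n) · sqrt(2/(3π·30n))

Write N = 30n. Apply Stirling to each factorial:
  (4N)! ~ sqrt(2π·4N) · (4N/e)^(4N),
  N! ~ sqrt(2π N) · (N/e)^N,
  (3N)! ~ sqrt(2π·3N) · (3N/e)^(3N).
The exponential factors combine to (4N)^(4N) / (N^N · (3N)^(3N)) = 4^(4N)/3^(3N) = (4^4/3^3)^N = (256/27)^N.
The square-root prefactors combine to sqrt(2π·4N) / (sqrt(2π N)·sqrt(2π·3N)) = sqrt(4 / (2π·3·N)) = sqrt(2/(3π·30n)).
Substituting N = 30n: C(120n, 30n) ~ (256/27)^(30n) · sqrt(2/(3π·30n)).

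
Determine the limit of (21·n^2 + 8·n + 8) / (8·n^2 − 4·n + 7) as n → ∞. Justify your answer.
lim = 21/8

For large n the leading n^2 terms dominate both numerator and denominator. Dividing top and bottom by n^2, every other term tends to 0, leaving 21/8.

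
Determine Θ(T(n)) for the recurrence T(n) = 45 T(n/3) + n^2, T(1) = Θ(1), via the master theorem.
T(n) = Θ(n^(log_3 45))

Master theorem: compare f(n) = n^2 to n^(log_3 45) where log_3 45 ≈ 3.465. Since 2 < log_3 45, we have f(n) = O(n^(log_3 45 − ε)) for some ε > 0 — Case 1. Hence T(n) = Θ(n^(log_3 45)).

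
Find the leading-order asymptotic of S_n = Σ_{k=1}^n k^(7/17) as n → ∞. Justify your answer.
S_n ~ (17/24) · n^(24/17)

Integral comparison: Σ_{k=1}^n k^(7/17) = ∫_0^n x^(7/17) dx + O(n^(7/17)). The integral is n^(1 + 7/17) / (1 + 7/17) = n^((7+17)/17) / ((7+17)/17) = (17/24) · n^(24/17).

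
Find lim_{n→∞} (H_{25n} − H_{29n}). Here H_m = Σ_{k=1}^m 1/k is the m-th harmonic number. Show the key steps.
lim = ln(25/29)

Euler-Maclaurin gives H_m = ln m + γ + 1/(2m) + O(1/m^2). The γ and O(1/m) terms cancel in the difference:
  H_{25n} − H_{29n} = ln(25n) − ln(29n) + O(1/n) = ln(25/29) + O(1/n).
Hence the limit is ln(25/29).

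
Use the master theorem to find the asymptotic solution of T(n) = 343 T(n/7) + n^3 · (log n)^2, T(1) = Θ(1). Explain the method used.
T(n) = Θ(n^3 · (log n)^3)

Here log_7 343 = 3 and f(n) = n^3 · (log n)^2 = Θ(n^(log_7 343) · (log n)^2). This is the extended Case 2 of the master theorem (f matches the critical exponent up to log factors), giving T(n) = Θ(n^(log_7 343) · (log n)^(2+1)) = Θ(n^3 · (log n)^3).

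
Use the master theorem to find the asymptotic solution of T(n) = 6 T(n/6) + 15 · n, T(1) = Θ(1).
T(n) = Θ(n log n)

log_6 6 = 1, and f(n) = 15 · n = Θ(n^(log_6 6)). This is Case 2 of the master theorem: T(n) = Θ(f(n) · log n) = Θ(n log n).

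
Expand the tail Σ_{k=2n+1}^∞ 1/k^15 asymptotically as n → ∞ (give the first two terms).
Σ_{k>2n} 1/k^15 = 1/(14 · (2n)^14) − 1/(2 · (2n)^15) + O(1/(2n)^16)

Compare to the integral: ∫_{2n}^∞ x^(−15) dx = [−x^(−14)/14]_{2n}^∞ = 1/((15−1)·(2n)^14). The Euler-Maclaurin correction adds −f(2n)/2 = −1/(2·(2n)^15). Euler-Maclaurin then gives
  Σ_{k>2n} 1/k^15 = ∫_{2n}^∞ dx/x^15 − 1/(2·(2n)^15) + O(1/(2n)^16).
(Equivalently this is ζ(15) − Σ_{k≤2n} 1/k^15.)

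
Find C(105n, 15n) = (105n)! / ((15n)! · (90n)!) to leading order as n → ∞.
C(105n, 15n) ~ (823543/46656)^(15n) · sqrt(7/(12π·15n))

Write N = 15n. Apply Stirling to each factorial:
  (7N)! ~ sqrt(2π·7N) · (7N/e)^(7N),
  N! ~ sqrt(2π N) · (N/e)^N,
  (6N)! ~ sqrt(2π·6N) · (6N/e)^(6N).
The exponential factors combine to (7N)^(7N) / (N^N · (6N)^(6N)) = 7^(7N)/6^(6N) = (7^7/6^6)^N = (823543/46656)^N.
The square-root prefactors combine to sqrt(2π·7N) / (sqrt(2π N)·sqrt(2π·6N)) = sqrt(7 / (2π·6·N)) = sqrt(7/(12π·15n)).
Substituting N = 15n: C(105n, 15n) ~ (823543/46656)^(15n) · sqrt(7/(12π·15n)).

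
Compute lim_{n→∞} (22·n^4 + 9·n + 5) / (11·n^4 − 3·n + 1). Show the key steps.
lim = 22/11 = 2

For large n the leading n^4 terms dominate both numerator and denominator. Dividing top and bottom by n^4, every other term tends to 0, leaving 22/11 = 2.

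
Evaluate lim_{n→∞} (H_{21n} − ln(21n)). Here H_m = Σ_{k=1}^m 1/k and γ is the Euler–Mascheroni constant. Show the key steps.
lim = γ

By Euler-Maclaurin, H_m = ln m + γ + O(1/m). So
  H_{21n} − ln(21n) = ln(21n) + γ − ln(21n) + O(1/n)
                       = ln(21/21) + γ + O(1/n).
Hence the limit is γ (since ln 1 = 0).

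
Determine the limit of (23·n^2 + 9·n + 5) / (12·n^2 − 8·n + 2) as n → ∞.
lim = 23/12

For large n the leading n^2 terms dominate both numerator and denominator. Dividing top and bottom by n^2, every other term tends to 0, leaving 23/12.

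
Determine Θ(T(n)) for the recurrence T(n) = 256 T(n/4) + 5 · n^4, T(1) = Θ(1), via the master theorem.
T(n) = Θ(n^4 log n)

log_4 256 = 4, and f(n) = 5 · n^4 = Θ(n^(log_4 256)). This is Case 2 of the master theorem: T(n) = Θ(f(n) · log n) = Θ(n^4 log n).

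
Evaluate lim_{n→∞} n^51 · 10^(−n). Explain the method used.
lim = 0

Exponentials with base > 1 dominate every fixed polynomial: for any fixed c, n^c / 10^n → 0 as n → ∞ (e.g. by the ratio test, or by writing 10^n = e^(n ln 10) and noting e^(n ln 10) / n^c → ∞). Hence n^51 · 10^(−n) = n^51 / 10^n → 0.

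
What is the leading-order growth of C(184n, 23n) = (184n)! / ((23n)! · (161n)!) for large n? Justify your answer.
C(184n, 23n) ~ (16777216/823543)^(23n) · sqrt(4/(7π·23n))

Write N = 23n. Apply Stirling to each factorial:
  (8N)! ~ sqrt(2π·8N) · (8N/e)^(8N),
  N! ~ sqrt(2π N) · (N/e)^N,
  (7N)! ~ sqrt(2π·7N) · (7N/e)^(7N).
The exponential factors combine to (8N)^(8N) / (N^N · (7N)^(7N)) = 8^(8N)/7^(7N) = (8^8/7^7)^N = (16777216/823543)^N.
The square-root prefactors combine to sqrt(2π·8N) / (sqrt(2π N)·sqrt(2π·7N)) = sqrt(8 / (2π·7·N)) = sqrt(4/(7π·23n)).
Substituting N = 23n: C(184n, 23n) ~ (16777216/823543)^(23n) · sqrt(4/(7π·23n)).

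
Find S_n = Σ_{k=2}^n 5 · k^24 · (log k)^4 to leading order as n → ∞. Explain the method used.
S_n ~ n^25 · (log n)^4 / 5

By integral comparison, S_n = ∫_1^n 5 · x^24 · (log x)^4 dx + O(n^24 · (log n)^4). For the integral, the leading term of ∫_1^n x^24 (log x)^4 dx is n^25/25 · (log n)^4 (by repeated integration by parts; each step lowers the log-exponent and produces a relatively O(1/log n) correction). Hence S_n ~ n^25 · (log n)^4 / 5.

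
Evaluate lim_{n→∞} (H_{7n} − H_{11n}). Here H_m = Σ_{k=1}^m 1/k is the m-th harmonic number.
lim = ln(7/11)

Euler-Maclaurin gives H_m = ln m + γ + 1/(2m) + O(1/m^2). The γ and O(1/m) terms cancel in the difference:
  H_{7n} − H_{11n} = ln(7n) − ln(11n) + O(1/n) = ln(7/11) + O(1/n).
Hence the limit is ln(7/11).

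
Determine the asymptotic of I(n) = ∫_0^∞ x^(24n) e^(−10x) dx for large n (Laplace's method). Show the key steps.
I(n) ~ (sqrt(2π·24n) / 10) · (24n/(10e))^(24n)

Write the integrand as exp(24n ln x − 10x) and set f(x) = 24n ln x − 10x. Then f'(x) = 24n/x − 10 = 0 at x* = 24n/10, and f''(x*) = −24n/x*^2 = −10^2/(24n). Laplace's method (interior maximum) gives
  I(n) ~ e^(f(x*)) · sqrt(2π / |f''(x*)|)
        = exp(24n ln(24n/10) − 24n) · sqrt(2π · 24n / 10^2)
        = (24n/10)^(24n) e^(−24n) · sqrt(2π·24n) / 10
        = (sqrt(2π·24n) / 10) · (24n/(10e))^(24n).
This matches Γ(24n+1)/10^(24n+1) with Stirling applied to Γ.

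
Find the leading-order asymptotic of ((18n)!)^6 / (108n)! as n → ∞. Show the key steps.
((18n)!)^6/(108n)! ~ ((2π·18n)^(5/2) / sqrt(6)) · 6^(−6·18n)  →  0

Write N = 18n. Stirling: N! ~ sqrt(2π N)(N/e)^N and (6N)! ~ sqrt(2π·6N)·(6N/e)^(6N).
  (N!)^6/(6N)! ~ (2π N)^(6/2) (N/e)^(6N) / [sqrt(2π·6N) (6N/e)^(6N)]
     = (2π N)^(6/2) / sqrt(2π·6N) · (N/(6N))^(6N)
     = (2π N)^((6−1)/2) / sqrt(6) · 6^(−6N).
Since 6^6 > 1, the factor 6^(−6N) decays exponentially, so the ratio → 0. Substituting N = 18n gives the stated form.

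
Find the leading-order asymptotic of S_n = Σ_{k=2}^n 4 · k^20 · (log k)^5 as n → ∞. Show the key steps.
S_n ~ 4 · n^21 · (log n)^5 / 21

By integral comparison, S_n = ∫_1^n 4 · x^20 · (log x)^5 dx + O(n^20 · (log n)^5). For the integral, the leading term of ∫_1^n x^20 (log x)^5 dx is n^21/21 · (log n)^5 (by repeated integration by parts; each step lowers the log-exponent and produces a relatively O(1/log n) correction). Hence S_n ~ 4 · n^21 · (log n)^5 / 21.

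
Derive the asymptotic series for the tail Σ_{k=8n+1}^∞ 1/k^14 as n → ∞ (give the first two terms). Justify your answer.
Σ_{k>8n} 1/k^14 = 1/(13 · (8n)^13) − 1/(2 · (8n)^14) + O(1/(8n)^15)

Compare to the integral: ∫_{8n}^∞ x^(−14) dx = [−x^(−13)/13]_{8n}^∞ = 1/((14−1)·(8n)^13). The Euler-Maclaurin correction adds −f(8n)/2 = −1/(2·(8n)^14). Euler-Maclaurin then gives
  Σ_{k>8n} 1/k^14 = ∫_{8n}^∞ dx/x^14 − 1/(2·(8n)^14) + O(1/(8n)^15).
(Equivalently this is ζ(14) − Σ_{k≤8n} 1/k^14.)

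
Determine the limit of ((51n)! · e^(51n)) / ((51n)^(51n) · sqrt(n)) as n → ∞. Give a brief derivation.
lim = sqrt(2π·51)

Stirling: (51n)! ~ sqrt(2π·51n) · (51n/e)^(51n). Hence
  (51n)! · e^(51n) / (51n)^(51n) ~ sqrt(2π·51n).
Dividing by sqrt(n): sqrt(2π·51n) / sqrt(n) = sqrt(2π·51) · n^((1−1)/2), so the limit is sqrt(2π·51).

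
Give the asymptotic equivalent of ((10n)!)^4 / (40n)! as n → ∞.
((10n)!)^4/(40n)! ~ ((2π·10n)^(3/2) / 2) · 4^(−4·10n)  →  0

Write N = 10n. Stirling: N! ~ sqrt(2π N)(N/e)^N and (4N)! ~ sqrt(2π·4N)·(4N/e)^(4N).
  (N!)^4/(4N)! ~ (2π N)^(4/2) (N/e)^(4N) / [sqrt(2π·4N) (4N/e)^(4N)]
     = (2π N)^(4/2) / sqrt(2π·4N) · (N/(4N))^(4N)
     = (2π N)^((4−1)/2) / 2 · 4^(−4N).
Since 4^4 > 1, the factor 4^(−4N) decays exponentially, so the ratio → 0. Substituting N = 10n gives the stated form.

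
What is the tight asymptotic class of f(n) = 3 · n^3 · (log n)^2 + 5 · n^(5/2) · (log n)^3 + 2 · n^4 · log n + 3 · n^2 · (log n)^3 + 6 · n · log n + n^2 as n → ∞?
f(n) ∈ Θ(n^4 · log n)

Compare the terms by growth order. For large n, n^a · (log n)^b dominates n^a' · (log n)^b' iff a > a', or (a = a' and b > b'). Ranking the 6 terms shows the dominant one is 2 · n^4 · log n. Hence f(n) ∈ Θ(n^4 · log n).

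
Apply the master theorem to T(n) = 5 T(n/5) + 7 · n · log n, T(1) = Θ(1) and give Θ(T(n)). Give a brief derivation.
T(n) = Θ(n · (log n)^2)

Here log_5 5 = 1 and f(n) = 7 · n · log n = Θ(n^(log_5 5) · (log n)^1). This is the extended Case 2 of the master theorem (f matches the critical exponent up to log factors), giving T(n) = Θ(n^(log_5 5) · (log n)^(1+1)) = Θ(n · (log n)^2).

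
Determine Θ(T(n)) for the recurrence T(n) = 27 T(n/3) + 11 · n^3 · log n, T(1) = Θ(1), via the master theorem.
T(n) = Θ(n^3 · (log n)^2)

Here log_3 27 = 3 and f(n) = 11 · n^3 · log n = Θ(n^(log_3 27) · (log n)^1). This is the extended Case 2 of the master theorem (f matches the critical exponent up to log factors), giving T(n) = Θ(n^(log_3 27) · (log n)^(1+1)) = Θ(n^3 · (log n)^2).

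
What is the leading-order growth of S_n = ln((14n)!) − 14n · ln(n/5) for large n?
S_n ~ 14n · (ln 70 − 1) + O(ln n)

Stirling: ln((14n)!) = 14n ln(14n) − 14n + O(ln n).
  S_n = 14n ln(14n) − 14n − 14n ln(n/5) + O(ln n)
      = 14n ln(14n) − 14n ln n + 14n ln 5 − 14n + O(ln n)
      = 14n ln 14 + 14n ln 5 − 14n + O(ln n)
      = 14n (ln 70 − 1) + O(ln n).
Numerically ln(70) − 1 ≈ 3.2485.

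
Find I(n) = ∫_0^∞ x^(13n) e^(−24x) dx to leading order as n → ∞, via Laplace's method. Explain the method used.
I(n) ~ (sqrt(2π·13n) / 24) · (13n/(24e))^(13n)

Write the integrand as exp(13n ln x − 24x) and set f(x) = 13n ln x − 24x. Then f'(x) = 13n/x − 24 = 0 at x* = 13n/24, and f''(x*) = −13n/x*^2 = −24^2/(13n). Laplace's method (interior maximum) gives
  I(n) ~ e^(f(x*)) · sqrt(2π / |f''(x*)|)
        = exp(13n ln(13n/24) − 13n) · sqrt(2π · 13n / 24^2)
        = (13n/24)^(13n) e^(−13n) · sqrt(2π·13n) / 24
        = (sqrt(2π·13n) / 24) · (13n/(24e))^(13n).
This matches Γ(13n+1)/24^(13n+1) with Stirling applied to Γ.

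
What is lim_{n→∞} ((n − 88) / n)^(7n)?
lim = e^(−616)

Rewrite as (1 − 88/n)^(7n). By the standard limit (1 + x/n)^n → e^x, we have (1 − 88/n)^n → e^(−88), and raising to the 7th power gives e^(−616).
More precisely, ln[(1 − 88/n)^(7n)] = 7n · ln(1 − 88/n) = 7n · (-88/n + O(1/n^2)) = -616 + O(1/n) → -616.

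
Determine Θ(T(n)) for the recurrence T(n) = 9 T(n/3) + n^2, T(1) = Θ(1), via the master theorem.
T(n) = Θ(n^2 log n)

log_3 9 = 2, and f(n) = n^2 = Θ(n^(log_3 9)). This is Case 2 of the master theorem: T(n) = Θ(f(n) · log n) = Θ(n^2 log n).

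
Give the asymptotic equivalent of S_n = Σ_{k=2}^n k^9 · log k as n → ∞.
S_n ~ n^10 log n / 10 − n^10 / 100

By integral comparison, S_n = ∫_1^n x^9 · log x dx + O(n^9 · log n). For the integral, ∫ x^9 log x dx = n^10 log n / 10 − n^10/100 (integration by parts). Hence S_n ~ n^10 log n / 10 − n^10 / 100.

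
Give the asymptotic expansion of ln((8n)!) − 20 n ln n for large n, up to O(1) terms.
ln((8n)!) − 20 n ln n = −12 n ln n + 8(ln 8 − 1) n + (1/2) ln(2π·8n) + O(1/n)

Stirling: ln((8n)!) = 8n ln(8n) − 8n + (1/2) ln(2π·8n) + O(1/n).
Expand 8n ln(8n) = 8n (ln n + ln 8) = 8n ln n + 8n ln 8.
Subtract 20n ln n: leading term is (8 − 20) n ln n = −12 n ln n. The next term is 8n ln 8 − 8n = 8(ln 8 − 1) n. Then the (1/2) ln(2π·8n) correction.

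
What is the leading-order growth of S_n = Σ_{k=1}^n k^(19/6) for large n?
S_n ~ (6/25) · n^(25/6)

Integral comparison: Σ_{k=1}^n k^(19/6) = ∫_0^n x^(19/6) dx + O(n^(19/6)). The integral is n^(1 + 19/6) / (1 + 19/6) = n^((19+6)/6) / ((19+6)/6) = (6/25) · n^(25/6).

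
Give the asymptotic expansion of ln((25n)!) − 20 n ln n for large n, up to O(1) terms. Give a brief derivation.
ln((25n)!) − 20 n ln n = 5 n ln n + 25(ln 25 − 1) n + (1/2) ln(2π·25n) + O(1/n)

Stirling: ln((25n)!) = 25n ln(25n) − 25n + (1/2) ln(2π·25n) + O(1/n).
Expand 25n ln(25n) = 25n (ln n + ln 25) = 25n ln n + 25n ln 25.
Subtract 20n ln n: leading term is (25 − 20) n ln n = 5 n ln n. The next term is 25n ln 25 − 25n = 25(ln 25 − 1) n. Then the (1/2) ln(2π·25n) correction.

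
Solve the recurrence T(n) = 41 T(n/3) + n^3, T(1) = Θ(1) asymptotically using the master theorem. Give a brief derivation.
T(n) = Θ(n^(log_3 41))

Master theorem: compare f(n) = n^3 to n^(log_3 41) where log_3 41 ≈ 3.380. Since 3 < log_3 41, we have f(n) = O(n^(log_3 41 − ε)) for some ε > 0 — Case 1. Hence T(n) = Θ(n^(log_3 41)).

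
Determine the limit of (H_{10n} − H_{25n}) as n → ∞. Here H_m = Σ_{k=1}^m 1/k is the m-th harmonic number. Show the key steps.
lim = ln(10/25) = ln(2/5)

Euler-Maclaurin gives H_m = ln m + γ + 1/(2m) + O(1/m^2). The γ and O(1/m) terms cancel in the difference:
  H_{10n} − H_{25n} = ln(10n) − ln(25n) + O(1/n) = ln(10/25) + O(1/n).
Hence the limit is ln(10/25) = ln(2/5).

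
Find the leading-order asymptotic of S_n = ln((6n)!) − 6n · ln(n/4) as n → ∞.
S_n ~ 6n · (ln 24 − 1) + O(ln n)

Stirling: ln((6n)!) = 6n ln(6n) − 6n + O(ln n).
  S_n = 6n ln(6n) − 6n − 6n ln(n/4) + O(ln n)
      = 6n ln(6n) − 6n ln n + 6n ln 4 − 6n + O(ln n)
      = 6n ln 6 + 6n ln 4 − 6n + O(ln n)
      = 6n (ln 24 − 1) + O(ln n).
Numerically ln(24) − 1 ≈ 2.1781.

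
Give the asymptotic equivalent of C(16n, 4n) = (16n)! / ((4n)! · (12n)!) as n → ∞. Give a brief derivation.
C(16n, 4n) ~ (256/27)^(4n) · sqrt(2/(3π·4n))

Write N = 4n. Apply Stirling to each factorial:
  (4N)! ~ sqrt(2π·4N) · (4N/e)^(4N),
  N! ~ sqrt(2π N) · (N/e)^N,
  (3N)! ~ sqrt(2π·3N) · (3N/e)^(3N).
The exponential factors combine to (4N)^(4N) / (N^N · (3N)^(3N)) = 4^(4N)/3^(3N) = (4^4/3^3)^N = (256/27)^N.
The square-root prefactors combine to sqrt(2π·4N) / (sqrt(2π N)·sqrt(2π·3N)) = sqrt(4 / (2π·3·N)) = sqrt(2/(3π·4n)).
Substituting N = 4n: C(16n, 4n) ~ (256/27)^(4n) · sqrt(2/(3π·4n)).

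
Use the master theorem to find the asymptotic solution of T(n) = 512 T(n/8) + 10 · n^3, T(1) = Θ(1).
T(n) = Θ(n^3 log n)

log_8 512 = 3, and f(n) = 10 · n^3 = Θ(n^(log_8 512)). This is Case 2 of the master theorem: T(n) = Θ(f(n) · log n) = Θ(n^3 log n).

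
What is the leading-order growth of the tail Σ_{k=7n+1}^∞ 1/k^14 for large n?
Σ_{k>7n} 1/k^14 ~ 1/(13 · (7n)^13)

Compare to the integral: ∫_{7n}^∞ x^(−14) dx = [−x^(−13)/13]_{7n}^∞ = 1/((14−1)·(7n)^13). Euler-Maclaurin then gives
  Σ_{k>7n} 1/k^14 = ∫_{7n}^∞ dx/x^14 − 1/(2·(7n)^14) + O(1/(7n)^15).
(Equivalently this is ζ(14) − Σ_{k≤7n} 1/k^14.)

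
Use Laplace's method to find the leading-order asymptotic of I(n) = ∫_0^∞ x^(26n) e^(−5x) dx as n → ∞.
I(n) ~ (sqrt(2π·26n) / 5) · (26n/(5e))^(26n)

Write the integrand as exp(26n ln x − 5x) and set f(x) = 26n ln x − 5x. Then f'(x) = 26n/x − 5 = 0 at x* = 26n/5, and f''(x*) = −26n/x*^2 = −5^2/(26n). Laplace's method (interior maximum) gives
  I(n) ~ e^(f(x*)) · sqrt(2π / |f''(x*)|)
        = exp(26n ln(26n/5) − 26n) · sqrt(2π · 26n / 5^2)
        = (26n/5)^(26n) e^(−26n) · sqrt(2π·26n) / 5
        = (sqrt(2π·26n) / 5) · (26n/(5e))^(26n).
This matches Γ(26n+1)/5^(26n+1) with Stirling applied to Γ.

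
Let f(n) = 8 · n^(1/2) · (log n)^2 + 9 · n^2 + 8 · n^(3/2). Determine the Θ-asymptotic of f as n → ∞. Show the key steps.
f(n) ∈ Θ(n^2)

Compare the terms by growth order. For large n, n^a · (log n)^b dominates n^a' · (log n)^b' iff a > a', or (a = a' and b > b'). Ranking the 3 terms shows the dominant one is 9 · n^2. Hence f(n) ∈ Θ(n^2).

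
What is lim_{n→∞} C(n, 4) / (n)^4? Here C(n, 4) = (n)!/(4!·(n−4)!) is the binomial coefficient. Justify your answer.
lim = 1/4! = 1/24

With N = n → ∞: C(N, 4) / N^4 = [N(N−1)…(N−3)] / (4! · N^4) = (1/4!) · 1 · (1 − 1/n) · (1 − 2/n) · (1 − 3/n). Each factor → 1 as N → ∞, so the limit is 1/4! = 1/24.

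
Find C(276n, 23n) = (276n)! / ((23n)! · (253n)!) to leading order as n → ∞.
C(276n, 23n) ~ (8916100448256/285311670611)^(23n) · sqrt(6/(11π·23n))

Write N = 23n. Apply Stirling to each factorial:
  (12N)! ~ sqrt(2π·12N) · (12N/e)^(12N),
  N! ~ sqrt(2π N) · (N/e)^N,
  (11N)! ~ sqrt(2π·11N) · (11N/e)^(11N).
The exponential factors combine to (12N)^(12N) / (N^N · (11N)^(11N)) = 12^(12N)/11^(11N) = (12^12/11^11)^N = (8916100448256/285311670611)^N.
The square-root prefactors combine to sqrt(2π·12N) / (sqrt(2π N)·sqrt(2π·11N)) = sqrt(12 / (2π·11·N)) = sqrt(6/(11π·23n)).
Substituting N = 23n: C(276n, 23n) ~ (8916100448256/285311670611)^(23n) · sqrt(6/(11π·23n)).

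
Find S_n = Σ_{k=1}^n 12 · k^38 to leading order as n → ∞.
S_n ~ 4 · n^39 / 13

By integral comparison (Euler-Maclaurin), Σ_{k=1}^n 12 · k^38 = 12 · ∫_0^n x^38 dx + O(n^38) = 12 · n^39/39 = 4 · n^39 / 13 + O(n^38). (Equivalently, Faulhaber's formula gives the same leading term.)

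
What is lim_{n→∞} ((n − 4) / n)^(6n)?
lim = e^(−24)

Rewrite as (1 − 4/n)^(6n). By the standard limit (1 + x/n)^n → e^x, we have (1 − 4/n)^n → e^(−4), and raising to the 6th power gives e^(−24).
More precisely, ln[(1 − 4/n)^(6n)] = 6n · ln(1 − 4/n) = 6n · (-4/n + O(1/n^2)) = -24 + O(1/n) → -24.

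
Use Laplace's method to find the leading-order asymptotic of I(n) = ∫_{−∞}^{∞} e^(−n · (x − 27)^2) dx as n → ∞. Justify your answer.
I(n) = sqrt(π/n)

Here φ(x) = (x − 27)^2 has its unique minimum at x* = 27 with φ(x*) = 0 and φ''(x*) = 2. Laplace's method gives
  I(n) ~ e^(−n φ(x*)) · sqrt(2π / (n · φ''(x*))) = sqrt(2π / (2n)) = sqrt(π/n).
This is exact: substituting u = (x − 27)·sqrt(n) gives I(n) = (1/sqrt(n)) ∫_{−∞}^{∞} e^(−u^2) du = sqrt(π/n).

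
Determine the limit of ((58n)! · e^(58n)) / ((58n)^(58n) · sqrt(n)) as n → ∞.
lim = sqrt(2π·58)

Stirling: (58n)! ~ sqrt(2π·58n) · (58n/e)^(58n). Hence
  (58n)! · e^(58n) / (58n)^(58n) ~ sqrt(2π·58n).
Dividing by sqrt(n): sqrt(2π·58n) / sqrt(n) = sqrt(2π·58) · n^((1−1)/2), so the limit is sqrt(2π·58).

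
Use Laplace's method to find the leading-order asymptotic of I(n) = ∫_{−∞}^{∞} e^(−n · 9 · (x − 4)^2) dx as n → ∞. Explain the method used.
I(n) = sqrt(π/(9n))

Here φ(x) = 9 · (x − 4)^2 has its unique minimum at x* = 4 with φ(x*) = 0 and φ''(x*) = 18. Laplace's method gives
  I(n) ~ e^(−n φ(x*)) · sqrt(2π / (n · φ''(x*))) = sqrt(2π / (18n)) = sqrt(π/(9n)).
This is exact: substituting u = (x − 4)·sqrt(9n) gives I(n) = (1/sqrt(9n)) ∫_{−∞}^{∞} e^(−u^2) du = sqrt(π/(9n)).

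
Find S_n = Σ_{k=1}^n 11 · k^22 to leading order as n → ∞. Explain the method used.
S_n ~ 11 · n^23 / 23

By integral comparison (Euler-Maclaurin), Σ_{k=1}^n 11 · k^22 = 11 · ∫_0^n x^22 dx + O(n^22) = 11 · n^23/23 + O(n^22). (Equivalently, Faulhaber's formula gives the same leading term.)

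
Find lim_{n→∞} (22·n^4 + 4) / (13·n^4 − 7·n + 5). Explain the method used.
lim = 22/13

For large n the leading n^4 terms dominate both numerator and denominator. Dividing top and bottom by n^4, every other term tends to 0, leaving 22/13.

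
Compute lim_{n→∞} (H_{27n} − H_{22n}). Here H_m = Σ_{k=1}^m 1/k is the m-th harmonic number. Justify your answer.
lim = ln(27/22)

Euler-Maclaurin gives H_m = ln m + γ + 1/(2m) + O(1/m^2). The γ and O(1/m) terms cancel in the difference:
  H_{27n} − H_{22n} = ln(27n) − ln(22n) + O(1/n) = ln(27/22) + O(1/n).
Hence the limit is ln(27/22).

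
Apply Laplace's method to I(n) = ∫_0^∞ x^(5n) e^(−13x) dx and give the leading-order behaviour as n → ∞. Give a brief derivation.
I(n) ~ (sqrt(2π·5n) / 13) · (5n/(13e))^(5n)

Write the integrand as exp(5n ln x − 13x) and set f(x) = 5n ln x − 13x. Then f'(x) = 5n/x − 13 = 0 at x* = 5n/13, and f''(x*) = −5n/x*^2 = −13^2/(5n). Laplace's method (interior maximum) gives
  I(n) ~ e^(f(x*)) · sqrt(2π / |f''(x*)|)
        = exp(5n ln(5n/13) − 5n) · sqrt(2π · 5n / 13^2)
        = (5n/13)^(5n) e^(−5n) · sqrt(2π·5n) / 13
        = (sqrt(2π·5n) / 13) · (5n/(13e))^(5n).
This matches Γ(5n+1)/13^(5n+1) with Stirling applied to Γ.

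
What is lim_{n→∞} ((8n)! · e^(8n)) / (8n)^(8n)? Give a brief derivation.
lim = ∞

Stirling: (8n)! ~ sqrt(2π·8n) · (8n/e)^(8n). Hence
  (8n)! · e^(8n) / (8n)^(8n) ~ sqrt(2π·8n) = sqrt(2π·8) · sqrt(n) → ∞.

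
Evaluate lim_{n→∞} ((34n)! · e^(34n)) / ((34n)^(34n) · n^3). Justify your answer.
lim = 0

Stirling: (34n)! ~ sqrt(2π·34n) · (34n/e)^(34n). Hence
  (34n)! · e^(34n) / (34n)^(34n) ~ sqrt(2π·34n).
Dividing by n^3: sqrt(2π·34n) / n^3 = sqrt(2π·34) · n^((1−6)/2), so the expression behaves like sqrt(2π·34) · n^((1−6)/2) → 0.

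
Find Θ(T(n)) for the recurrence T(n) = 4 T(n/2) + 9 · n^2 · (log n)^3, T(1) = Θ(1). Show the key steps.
T(n) = Θ(n^2 · (log n)^4)

Here log_2 4 = 2 and f(n) = 9 · n^2 · (log n)^3 = Θ(n^(log_2 4) · (log n)^3). This is the extended Case 2 of the master theorem (f matches the critical exponent up to log factors), giving T(n) = Θ(n^(log_2 4) · (log n)^(3+1)) = Θ(n^2 · (log n)^4).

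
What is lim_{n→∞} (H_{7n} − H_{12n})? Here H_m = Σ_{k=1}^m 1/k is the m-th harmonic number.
lim = ln(7/12)

Euler-Maclaurin gives H_m = ln m + γ + 1/(2m) + O(1/m^2). The γ and O(1/m) terms cancel in the difference:
  H_{7n} − H_{12n} = ln(7n) − ln(12n) + O(1/n) = ln(7/12) + O(1/n).
Hence the limit is ln(7/12).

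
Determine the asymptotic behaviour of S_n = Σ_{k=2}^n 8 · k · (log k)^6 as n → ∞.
S_n ~ 4 · n^2 · (log n)^6

By integral comparison, S_n = ∫_1^n 8 · x · (log x)^6 dx + O(n · (log n)^6). For the integral, the leading term of ∫_1^n x^1 (log x)^6 dx is n^2/2 · (log n)^6 (by repeated integration by parts; each step lowers the log-exponent and produces a relatively O(1/log n) correction). Hence S_n ~ 4 · n^2 · (log n)^6.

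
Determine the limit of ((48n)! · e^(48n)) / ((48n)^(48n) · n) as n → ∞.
lim = 0

Stirling: (48n)! ~ sqrt(2π·48n) · (48n/e)^(48n). Hence
  (48n)! · e^(48n) / (48n)^(48n) ~ sqrt(2π·48n).
Dividing by n: sqrt(2π·48n) / n = sqrt(2π·48) · n^((1−2)/2), so the expression behaves like sqrt(2π·48) · n^((1−2)/2) → 0.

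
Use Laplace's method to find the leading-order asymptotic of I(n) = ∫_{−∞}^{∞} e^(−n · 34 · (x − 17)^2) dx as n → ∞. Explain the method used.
I(n) = sqrt(π/(34n))

Here φ(x) = 34 · (x − 17)^2 has its unique minimum at x* = 17 with φ(x*) = 0 and φ''(x*) = 68. Laplace's method gives
  I(n) ~ e^(−n φ(x*)) · sqrt(2π / (n · φ''(x*))) = sqrt(2π / (68n)) = sqrt(π/(34n)).
This is exact: substituting u = (x − 17)·sqrt(34n) gives I(n) = (1/sqrt(34n)) ∫_{−∞}^{∞} e^(−u^2) du = sqrt(π/(34n)).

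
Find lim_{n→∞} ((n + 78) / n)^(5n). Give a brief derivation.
lim = e^390

Rewrite as (1 + 78/n)^(5n). By the standard limit (1 + x/n)^n → e^x, we have (1 + 78/n)^n → e^78, and raising to the 5th power gives e^390.
More precisely, ln[(1 + 78/n)^(5n)] = 5n · ln(1 + 78/n) = 5n · (78/n + O(1/n^2)) = 390 + O(1/n) → 390.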